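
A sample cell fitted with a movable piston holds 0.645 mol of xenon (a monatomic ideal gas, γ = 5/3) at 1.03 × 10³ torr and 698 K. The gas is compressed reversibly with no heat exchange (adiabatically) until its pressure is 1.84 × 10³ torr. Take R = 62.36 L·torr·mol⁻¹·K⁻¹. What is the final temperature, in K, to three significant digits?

From PV = nRT: V₁ = nRT₁/P₁ = 27.26 L.
Reversible adiabatic, γ = 5/3: T₂ = T₁·(P₂/P₁)^((γ−1)/γ) = 880.3 K; V₂ = V₁·(P₁/P₂)^(1/γ) = 19.24 L.

T₂ ≈ 880 K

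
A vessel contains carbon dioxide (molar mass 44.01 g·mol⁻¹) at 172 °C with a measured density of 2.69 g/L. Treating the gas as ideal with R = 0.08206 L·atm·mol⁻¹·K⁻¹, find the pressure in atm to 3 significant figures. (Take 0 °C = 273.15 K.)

P ≈ 2.23 atm

ρ = PM/(RT) ⇒ P = ρRT/M = (2.69 × 0.08206 × 445.1) / 44.01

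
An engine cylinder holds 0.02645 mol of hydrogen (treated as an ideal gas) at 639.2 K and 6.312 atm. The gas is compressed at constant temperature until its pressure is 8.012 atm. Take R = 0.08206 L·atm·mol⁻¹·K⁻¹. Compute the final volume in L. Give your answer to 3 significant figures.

V₂ ≈ 0.173 L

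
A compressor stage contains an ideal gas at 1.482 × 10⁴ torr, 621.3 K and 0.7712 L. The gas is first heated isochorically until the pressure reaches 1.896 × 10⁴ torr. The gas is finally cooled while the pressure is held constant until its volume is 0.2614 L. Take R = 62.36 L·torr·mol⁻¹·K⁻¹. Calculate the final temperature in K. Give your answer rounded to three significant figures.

T₃ ≈ 269 K

Isochoric, so P/T is constant: V₂ = V₁; T₂ = T₁·(P₂/P₁) = 794.9 K.
P constant ⇒ V ∝ T: P₃ = P₂; T₃ = T₂·(V₃/V₂) = 269.4 K.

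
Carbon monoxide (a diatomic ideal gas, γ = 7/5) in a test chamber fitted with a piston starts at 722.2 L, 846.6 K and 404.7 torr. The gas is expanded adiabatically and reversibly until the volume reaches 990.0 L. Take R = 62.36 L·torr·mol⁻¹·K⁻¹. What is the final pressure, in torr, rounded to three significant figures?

P₂ ≈ 260 torr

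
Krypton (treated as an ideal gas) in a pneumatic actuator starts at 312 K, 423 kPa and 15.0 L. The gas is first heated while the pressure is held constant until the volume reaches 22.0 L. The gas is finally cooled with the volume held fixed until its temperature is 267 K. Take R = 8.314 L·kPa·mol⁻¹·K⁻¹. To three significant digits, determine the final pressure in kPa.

P constant ⇒ V ∝ T: P₂ = P₁; T₂ = T₁·(V₂/V₁) = 457.6 K.
V constant ⇒ P ∝ T: V₃ = V₂; P₃ = P₂·(T₃/T₂) = 246.8 kPa.

P₃ ≈ 247 kPa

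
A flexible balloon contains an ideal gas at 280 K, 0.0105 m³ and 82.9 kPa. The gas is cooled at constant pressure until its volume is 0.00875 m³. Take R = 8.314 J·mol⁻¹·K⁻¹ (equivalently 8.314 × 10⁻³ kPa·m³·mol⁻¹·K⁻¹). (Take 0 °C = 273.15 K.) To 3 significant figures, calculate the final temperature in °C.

T₂ ≈ -39.8 °C

P constant ⇒ V ∝ T: P₂ = P₁; T₂ = T₁·(V₂/V₁) = 233.3 K.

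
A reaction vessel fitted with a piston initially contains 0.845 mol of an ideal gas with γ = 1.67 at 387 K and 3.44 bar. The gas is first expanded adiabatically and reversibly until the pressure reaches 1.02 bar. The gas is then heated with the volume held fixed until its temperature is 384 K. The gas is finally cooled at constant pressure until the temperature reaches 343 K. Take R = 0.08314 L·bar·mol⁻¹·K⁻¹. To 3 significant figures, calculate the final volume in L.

From PV = nRT: V₁ = nRT₁/P₁ = 7.903 L.
Reversible adiabatic, γ = 1.67: T₂ = T₁·(P₂/P₁)^((γ−1)/γ) = 237.6 K; V₂ = V₁·(P₁/P₂)^(1/γ) = 16.37 L.
Isochoric, so P/T is constant: V₃ = V₂; P₃ = P₂·(T₃/T₂) = 1.648 bar.
Isobaric, so V/T is constant: P₄ = P₃; V₄ = V₃·(T₄/T₃) = 14.62 L.

V₄ ≈ 14.6 L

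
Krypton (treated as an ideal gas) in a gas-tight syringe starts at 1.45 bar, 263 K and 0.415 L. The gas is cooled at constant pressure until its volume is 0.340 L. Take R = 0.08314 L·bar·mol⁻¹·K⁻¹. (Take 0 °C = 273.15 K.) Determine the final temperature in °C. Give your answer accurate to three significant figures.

Isobaric, so V/T is constant: P₂ = P₁; T₂ = T₁·(V₂/V₁) = 215.5 K.

T₂ ≈ -57.7 °C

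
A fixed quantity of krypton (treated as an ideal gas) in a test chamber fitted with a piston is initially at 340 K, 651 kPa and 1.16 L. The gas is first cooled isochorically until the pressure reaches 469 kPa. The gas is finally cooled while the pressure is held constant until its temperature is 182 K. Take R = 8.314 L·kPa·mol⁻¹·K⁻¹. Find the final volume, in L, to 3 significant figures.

Isochoric, so P/T is constant: V₂ = V₁; T₂ = T₁·(P₂/P₁) = 244.9 K.
P constant ⇒ V ∝ T: P₃ = P₂; V₃ = V₂·(T₃/T₂) = 0.8619 L.

V₃ ≈ 0.862 L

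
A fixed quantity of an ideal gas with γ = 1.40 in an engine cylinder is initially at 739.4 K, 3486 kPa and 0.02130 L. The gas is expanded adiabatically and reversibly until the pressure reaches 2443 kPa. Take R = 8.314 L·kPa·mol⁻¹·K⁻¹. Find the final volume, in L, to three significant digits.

V₂ ≈ 0.0275 L

Reversible adiabatic, γ = 1.40: T₂ = T₁·(P₂/P₁)^((γ−1)/γ) = 668.0 K; V₂ = V₁·(P₁/P₂)^(1/γ) = 0.02746 L.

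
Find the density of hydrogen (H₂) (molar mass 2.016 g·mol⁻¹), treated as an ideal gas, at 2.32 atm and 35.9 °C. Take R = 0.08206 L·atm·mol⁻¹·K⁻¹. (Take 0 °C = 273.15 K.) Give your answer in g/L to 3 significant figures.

ρ ≈ 0.184 g/L

ρ = PM/(RT) = (2.32 × 2.016) / (0.08206 × 309.0)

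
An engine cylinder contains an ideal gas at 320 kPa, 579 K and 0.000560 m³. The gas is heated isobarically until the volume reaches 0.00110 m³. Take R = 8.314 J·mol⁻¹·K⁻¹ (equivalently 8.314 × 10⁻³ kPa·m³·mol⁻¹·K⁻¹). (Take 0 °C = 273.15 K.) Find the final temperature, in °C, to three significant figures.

Isobaric, so V/T is constant: P₂ = P₁; T₂ = T₁·(V₂/V₁) = 1137 K.

T₂ ≈ 864 °C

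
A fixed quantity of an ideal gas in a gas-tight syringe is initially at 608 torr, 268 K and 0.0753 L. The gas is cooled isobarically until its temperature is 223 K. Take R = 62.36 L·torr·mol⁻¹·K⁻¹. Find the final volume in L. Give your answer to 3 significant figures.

V₂ ≈ 0.0627 L

Isobaric, so V/T is constant: P₂ = P₁; V₂ = V₁·(T₂/T₁) = 0.06266 L.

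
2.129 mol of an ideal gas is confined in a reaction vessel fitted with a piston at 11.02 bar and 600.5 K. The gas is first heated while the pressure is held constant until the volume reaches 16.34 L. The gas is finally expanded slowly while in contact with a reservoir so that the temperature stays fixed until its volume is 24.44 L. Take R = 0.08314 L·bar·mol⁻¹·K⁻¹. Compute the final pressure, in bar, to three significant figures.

From PV = nRT: V₁ = nRT₁/P₁ = 9.645 L.
P constant ⇒ V ∝ T: P₂ = P₁; T₂ = T₁·(V₂/V₁) = 1017 K.
T constant ⇒ Boyle's law P V = const: T₃ = T₂; P₃ = P₂·(V₂/V₃) = 7.368 bar.

P₃ ≈ 7.37 bar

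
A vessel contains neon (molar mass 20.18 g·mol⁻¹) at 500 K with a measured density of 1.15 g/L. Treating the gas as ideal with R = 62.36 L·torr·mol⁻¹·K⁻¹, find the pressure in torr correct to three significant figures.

P ≈ 1.78e+03 torr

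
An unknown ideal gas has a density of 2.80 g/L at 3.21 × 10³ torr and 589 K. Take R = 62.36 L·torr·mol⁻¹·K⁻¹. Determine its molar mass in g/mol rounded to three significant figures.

ρ = PM/(RT) ⇒ M = ρRT/P = (2.80 × 62.36 × 589.0) / 3.21e+03

M ≈ 32.0 g/mol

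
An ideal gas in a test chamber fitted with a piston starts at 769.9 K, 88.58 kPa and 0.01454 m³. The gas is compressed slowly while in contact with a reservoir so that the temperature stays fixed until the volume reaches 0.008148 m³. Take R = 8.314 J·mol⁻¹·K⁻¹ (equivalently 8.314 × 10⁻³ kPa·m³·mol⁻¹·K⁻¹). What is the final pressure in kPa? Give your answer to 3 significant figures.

T constant ⇒ Boyle's law P V = const: T₂ = T₁; P₂ = P₁·(V₁/V₂) = 158.1 kPa.

P₂ ≈ 158 kPa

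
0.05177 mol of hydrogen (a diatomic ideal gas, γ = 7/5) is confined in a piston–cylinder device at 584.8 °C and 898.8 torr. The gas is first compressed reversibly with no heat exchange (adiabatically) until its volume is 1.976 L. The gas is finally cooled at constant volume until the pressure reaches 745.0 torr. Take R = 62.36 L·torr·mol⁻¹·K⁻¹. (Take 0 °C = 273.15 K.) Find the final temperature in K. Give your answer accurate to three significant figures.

Convert: T₁ = 857.9 K.
From PV = nRT: V₁ = nRT₁/P₁ = 3.082 L.
Adiabatic (γ = 7/5), T V^(γ−1) and P V^γ constant: T₂ = T₁·(V₁/V₂)^(γ−1) = 1025 K; P₂ = P₁·(V₁/V₂)^γ = 1674 torr.
V constant ⇒ P ∝ T: V₃ = V₂; T₃ = T₂·(P₃/P₂) = 456.0 K.

T₃ ≈ 456 K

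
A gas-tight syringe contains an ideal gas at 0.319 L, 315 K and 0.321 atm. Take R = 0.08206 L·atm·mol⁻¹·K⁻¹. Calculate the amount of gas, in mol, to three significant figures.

PV = nRT ⇒ n = PV/(RT) = (0.321 × 0.319) / (0.08206 × 315)

n ≈ 0.00396 mol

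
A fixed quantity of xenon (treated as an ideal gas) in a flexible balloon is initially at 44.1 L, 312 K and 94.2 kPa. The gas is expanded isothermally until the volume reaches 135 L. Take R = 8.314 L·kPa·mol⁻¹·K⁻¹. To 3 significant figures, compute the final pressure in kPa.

T constant ⇒ Boyle's law P V = const: T₂ = T₁; P₂ = P₁·(V₁/V₂) = 30.77 kPa.

P₂ ≈ 30.8 kPa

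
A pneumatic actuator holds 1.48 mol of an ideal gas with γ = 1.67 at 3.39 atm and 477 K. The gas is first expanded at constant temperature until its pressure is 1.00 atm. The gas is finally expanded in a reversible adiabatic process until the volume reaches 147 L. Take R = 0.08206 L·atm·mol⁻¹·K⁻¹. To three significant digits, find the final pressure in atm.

From PV = nRT: V₁ = nRT₁/P₁ = 17.09 L.
T constant ⇒ Boyle's law P V = const: T₂ = T₁; V₂ = V₁·(P₁/P₂) = 57.93 L.
Adiabatic (γ = 1.67), T V^(γ−1) and P V^γ constant: T₃ = T₂·(V₂/V₃)^(γ−1) = 255.6 K; P₃ = P₂·(V₂/V₃)^γ = 0.2112 atm.

P₃ ≈ 0.211 atm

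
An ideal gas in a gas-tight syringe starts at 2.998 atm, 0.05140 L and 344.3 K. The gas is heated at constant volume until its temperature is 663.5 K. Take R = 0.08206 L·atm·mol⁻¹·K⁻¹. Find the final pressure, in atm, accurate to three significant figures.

P₂ ≈ 5.78 atm

Isochoric, so P/T is constant: V₂ = V₁; P₂ = P₁·(T₂/T₁) = 5.777 atm.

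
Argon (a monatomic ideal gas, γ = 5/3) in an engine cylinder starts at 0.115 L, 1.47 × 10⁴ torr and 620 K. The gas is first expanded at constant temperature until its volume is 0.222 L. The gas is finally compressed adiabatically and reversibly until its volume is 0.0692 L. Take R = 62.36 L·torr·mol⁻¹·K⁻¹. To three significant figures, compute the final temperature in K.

T₃ ≈ 1.35e+03 K

T constant ⇒ Boyle's law P V = const: T₂ = T₁; P₂ = P₁·(V₁/V₂) = 7615 torr.
Reversible adiabatic, γ = 5/3: T₃ = T₂·(V₂/V₃)^(γ−1) = 1349 K; P₃ = P₂·(V₂/V₃)^γ = 5.314e+04 torr.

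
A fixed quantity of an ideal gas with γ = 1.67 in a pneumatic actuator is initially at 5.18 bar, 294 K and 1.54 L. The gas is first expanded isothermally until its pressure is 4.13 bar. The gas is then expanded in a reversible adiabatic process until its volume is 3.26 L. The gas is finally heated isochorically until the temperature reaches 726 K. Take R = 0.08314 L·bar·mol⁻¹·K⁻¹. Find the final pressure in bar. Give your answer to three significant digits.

T constant ⇒ Boyle's law P V = const: T₂ = T₁; V₂ = V₁·(P₁/P₂) = 1.932 L.
Adiabatic (γ = 1.67), T V^(γ−1) and P V^γ constant: T₃ = T₂·(V₂/V₃)^(γ−1) = 207.0 K; P₃ = P₂·(V₂/V₃)^γ = 1.723 bar.
Isochoric, so P/T is constant: V₄ = V₃; P₄ = P₃·(T₄/T₃) = 6.043 bar.

P₄ ≈ 6.04 bar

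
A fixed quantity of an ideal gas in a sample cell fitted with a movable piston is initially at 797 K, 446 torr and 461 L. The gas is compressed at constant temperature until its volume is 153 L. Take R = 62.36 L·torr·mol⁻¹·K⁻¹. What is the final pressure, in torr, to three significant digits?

T constant ⇒ Boyle's law P V = const: T₂ = T₁; P₂ = P₁·(V₁/V₂) = 1344 torr.

P₂ ≈ 1.34e+03 torr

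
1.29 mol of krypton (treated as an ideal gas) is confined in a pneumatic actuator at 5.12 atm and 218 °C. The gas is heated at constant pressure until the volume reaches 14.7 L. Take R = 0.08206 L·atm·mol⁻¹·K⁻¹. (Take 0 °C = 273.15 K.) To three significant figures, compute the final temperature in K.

T₂ ≈ 711 K

Convert: T₁ = 491.1 K.
From PV = nRT: V₁ = nRT₁/P₁ = 10.15 L.
P constant ⇒ V ∝ T: P₂ = P₁; T₂ = T₁·(V₂/V₁) = 711.0 K.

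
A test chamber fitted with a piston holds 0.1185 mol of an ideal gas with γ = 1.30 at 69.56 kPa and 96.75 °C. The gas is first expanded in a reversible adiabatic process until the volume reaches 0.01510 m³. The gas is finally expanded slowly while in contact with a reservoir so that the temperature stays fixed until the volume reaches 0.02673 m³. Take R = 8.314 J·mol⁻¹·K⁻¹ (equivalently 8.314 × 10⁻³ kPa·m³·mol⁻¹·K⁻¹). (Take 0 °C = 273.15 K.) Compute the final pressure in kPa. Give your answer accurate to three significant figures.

Convert: T₁ = 369.9 K.
From PV = nRT: V₁ = nRT₁/P₁ = 0.005239 m³.
Adiabatic (γ = 1.30), T V^(γ−1) and P V^γ constant: T₂ = T₁·(V₁/V₂)^(γ−1) = 269.3 K; P₂ = P₁·(V₁/V₂)^γ = 17.57 kPa.
Isothermal, so P V is constant: T₃ = T₂; P₃ = P₂·(V₂/V₃) = 9.924 kPa.

P₃ ≈ 9.92 kPa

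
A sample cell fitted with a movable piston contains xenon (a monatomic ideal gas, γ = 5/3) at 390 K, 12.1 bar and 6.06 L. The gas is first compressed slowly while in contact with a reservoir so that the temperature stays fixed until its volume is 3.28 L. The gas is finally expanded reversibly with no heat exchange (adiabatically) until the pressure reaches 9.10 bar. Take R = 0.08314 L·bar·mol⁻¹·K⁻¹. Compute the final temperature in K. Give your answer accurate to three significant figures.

Isothermal, so P V is constant: T₂ = T₁; P₂ = P₁·(V₁/V₂) = 22.36 bar.
Reversible adiabatic, γ = 5/3: T₃ = T₂·(P₃/P₂)^((γ−1)/γ) = 272.2 K; V₃ = V₂·(P₂/P₃)^(1/γ) = 5.624 L.

T₃ ≈ 272 K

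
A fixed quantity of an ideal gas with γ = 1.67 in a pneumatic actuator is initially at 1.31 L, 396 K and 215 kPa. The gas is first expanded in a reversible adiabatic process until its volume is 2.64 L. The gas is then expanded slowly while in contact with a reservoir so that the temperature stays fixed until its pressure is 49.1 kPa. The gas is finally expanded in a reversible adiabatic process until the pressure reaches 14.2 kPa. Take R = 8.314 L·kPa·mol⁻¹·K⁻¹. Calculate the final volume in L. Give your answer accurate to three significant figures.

V₄ ≈ 7.54 L

Reversible adiabatic, γ = 1.67: T₂ = T₁·(V₁/V₂)^(γ−1) = 247.6 K; P₂ = P₁·(V₁/V₂)^γ = 66.71 kPa.
T constant ⇒ Boyle's law P V = const: T₃ = T₂; V₃ = V₂·(P₂/P₃) = 3.587 L.
Adiabatic (γ = 1.67), T V^(γ−1) and P V^γ constant: T₄ = T₃·(P₄/P₃)^((γ−1)/γ) = 150.5 K; V₄ = V₃·(P₃/P₄)^(1/γ) = 7.540 L.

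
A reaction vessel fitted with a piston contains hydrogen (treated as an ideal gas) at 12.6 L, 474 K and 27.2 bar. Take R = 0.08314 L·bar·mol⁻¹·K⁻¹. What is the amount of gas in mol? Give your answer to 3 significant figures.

n ≈ 8.70 mol

PV = nRT ⇒ n = PV/(RT) = (27.2 × 12.6) / (0.08314 × 474)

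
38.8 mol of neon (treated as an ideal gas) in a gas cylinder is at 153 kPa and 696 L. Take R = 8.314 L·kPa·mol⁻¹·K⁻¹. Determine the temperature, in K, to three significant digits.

T ≈ 330 K

PV = nRT ⇒ T = PV/(nR) = (153 × 696) / (38.8 × 8.314)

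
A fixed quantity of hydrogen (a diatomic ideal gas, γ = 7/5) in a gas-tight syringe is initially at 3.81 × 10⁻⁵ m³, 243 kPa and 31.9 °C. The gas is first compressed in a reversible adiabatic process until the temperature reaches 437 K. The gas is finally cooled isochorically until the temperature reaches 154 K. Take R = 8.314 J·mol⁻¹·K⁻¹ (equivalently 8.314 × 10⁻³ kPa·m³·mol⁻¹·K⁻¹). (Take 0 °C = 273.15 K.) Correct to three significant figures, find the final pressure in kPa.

P₃ ≈ 301 kPa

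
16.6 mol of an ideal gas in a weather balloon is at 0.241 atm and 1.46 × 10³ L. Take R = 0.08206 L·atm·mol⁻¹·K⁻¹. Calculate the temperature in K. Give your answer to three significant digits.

PV = nRT ⇒ T = PV/(nR) = (0.241 × 1.46e+03) / (16.6 × 0.08206)

T ≈ 258 K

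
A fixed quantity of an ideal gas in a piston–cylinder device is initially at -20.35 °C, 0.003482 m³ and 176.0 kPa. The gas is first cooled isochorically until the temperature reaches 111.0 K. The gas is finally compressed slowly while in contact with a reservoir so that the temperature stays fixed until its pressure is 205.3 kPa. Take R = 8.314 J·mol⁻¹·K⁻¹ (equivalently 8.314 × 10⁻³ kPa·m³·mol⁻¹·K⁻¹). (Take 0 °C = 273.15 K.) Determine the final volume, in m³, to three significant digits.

V₃ ≈ 0.00131 m³

Convert: T₁ = 252.8 K.
Isochoric, so P/T is constant: V₂ = V₁; P₂ = P₁·(T₂/T₁) = 77.28 kPa.
T constant ⇒ Boyle's law P V = const: T₃ = T₂; V₃ = V₂·(P₂/P₃) = 0.001311 m³.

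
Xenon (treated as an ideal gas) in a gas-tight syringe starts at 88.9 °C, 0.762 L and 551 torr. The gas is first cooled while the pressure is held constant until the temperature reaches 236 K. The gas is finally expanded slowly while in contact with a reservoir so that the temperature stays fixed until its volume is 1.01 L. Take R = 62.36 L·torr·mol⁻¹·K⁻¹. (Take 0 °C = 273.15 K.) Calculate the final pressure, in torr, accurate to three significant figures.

P₃ ≈ 271 torr

Convert: T₁ = 362.0 K.
P constant ⇒ V ∝ T: P₂ = P₁; V₂ = V₁·(T₂/T₁) = 0.4967 L.
T constant ⇒ Boyle's law P V = const: T₃ = T₂; P₃ = P₂·(V₂/V₃) = 271.0 torr.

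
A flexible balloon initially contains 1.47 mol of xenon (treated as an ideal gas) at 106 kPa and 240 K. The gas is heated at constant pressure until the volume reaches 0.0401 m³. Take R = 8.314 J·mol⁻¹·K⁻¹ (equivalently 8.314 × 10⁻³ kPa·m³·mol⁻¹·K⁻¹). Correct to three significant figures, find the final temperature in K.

T₂ ≈ 348 K

From PV = nRT: V₁ = nRT₁/P₁ = 0.02767 m³.
Isobaric, so V/T is constant: P₂ = P₁; T₂ = T₁·(V₂/V₁) = 347.8 K.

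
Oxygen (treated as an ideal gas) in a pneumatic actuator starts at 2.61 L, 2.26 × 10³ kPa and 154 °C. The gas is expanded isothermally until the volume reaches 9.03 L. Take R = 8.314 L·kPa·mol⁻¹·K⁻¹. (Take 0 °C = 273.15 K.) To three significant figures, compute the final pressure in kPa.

Convert: T₁ = 427.1 K.
Isothermal, so P V is constant: T₂ = T₁; P₂ = P₁·(V₁/V₂) = 653.2 kPa.

P₂ ≈ 653 kPa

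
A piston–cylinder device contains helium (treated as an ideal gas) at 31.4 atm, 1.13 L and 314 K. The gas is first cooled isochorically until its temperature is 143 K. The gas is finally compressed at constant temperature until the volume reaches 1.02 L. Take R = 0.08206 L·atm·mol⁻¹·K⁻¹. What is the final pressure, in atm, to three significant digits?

V constant ⇒ P ∝ T: V₂ = V₁; P₂ = P₁·(T₂/T₁) = 14.30 atm.
T constant ⇒ Boyle's law P V = const: T₃ = T₂; P₃ = P₂·(V₂/V₃) = 15.84 atm.

P₃ ≈ 15.8 atm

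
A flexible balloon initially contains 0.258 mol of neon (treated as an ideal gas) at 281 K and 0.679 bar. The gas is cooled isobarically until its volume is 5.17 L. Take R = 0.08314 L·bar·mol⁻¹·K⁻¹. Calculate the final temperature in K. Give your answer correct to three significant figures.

T₂ ≈ 164 K

From PV = nRT: V₁ = nRT₁/P₁ = 8.877 L.
P constant ⇒ V ∝ T: P₂ = P₁; T₂ = T₁·(V₂/V₁) = 163.7 K.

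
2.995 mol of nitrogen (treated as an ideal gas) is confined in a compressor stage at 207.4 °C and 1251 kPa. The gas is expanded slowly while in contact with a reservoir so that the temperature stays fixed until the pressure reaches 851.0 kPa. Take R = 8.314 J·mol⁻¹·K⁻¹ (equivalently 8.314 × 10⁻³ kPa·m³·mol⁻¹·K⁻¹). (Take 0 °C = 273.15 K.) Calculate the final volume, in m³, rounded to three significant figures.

V₂ ≈ 0.0141 m³

Convert: T₁ = 480.5 K.
From PV = nRT: V₁ = nRT₁/P₁ = 0.009565 m³.
Isothermal, so P V is constant: T₂ = T₁; V₂ = V₁·(P₁/P₂) = 0.01406 m³.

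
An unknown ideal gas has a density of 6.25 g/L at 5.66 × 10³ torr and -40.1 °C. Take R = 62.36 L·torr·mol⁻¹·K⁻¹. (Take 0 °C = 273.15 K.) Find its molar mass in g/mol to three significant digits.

M ≈ 16.0 g/mol

ρ = PM/(RT) ⇒ M = ρRT/P = (6.25 × 62.36 × 233.0) / 5.66e+03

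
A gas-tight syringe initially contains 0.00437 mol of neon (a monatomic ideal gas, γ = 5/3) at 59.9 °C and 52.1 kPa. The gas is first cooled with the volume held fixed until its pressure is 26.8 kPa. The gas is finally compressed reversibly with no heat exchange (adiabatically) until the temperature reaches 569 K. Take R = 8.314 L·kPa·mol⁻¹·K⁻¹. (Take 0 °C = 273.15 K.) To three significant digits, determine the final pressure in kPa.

Convert: T₁ = 333.0 K.
From PV = nRT: V₁ = nRT₁/P₁ = 0.2323 L.
Isochoric, so P/T is constant: V₂ = V₁; T₂ = T₁·(P₂/P₁) = 171.3 K.
Adiabatic (γ = 5/3), T V^(γ−1) and P V^γ constant: P₃ = P₂·(T₃/T₂)^(γ/(γ−1)) = 538.8 kPa; V₃ = V₂·(T₂/T₃)^(1/(γ−1)) = 0.03837 L.

P₃ ≈ 539 kPa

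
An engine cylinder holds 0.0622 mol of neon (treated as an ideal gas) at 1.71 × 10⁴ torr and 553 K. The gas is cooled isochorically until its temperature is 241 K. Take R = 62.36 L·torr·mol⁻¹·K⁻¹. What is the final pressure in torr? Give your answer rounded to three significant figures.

From PV = nRT: V₁ = nRT₁/P₁ = 0.1254 L.
V constant ⇒ P ∝ T: V₂ = V₁; P₂ = P₁·(T₂/T₁) = 7452 torr.

P₂ ≈ 7.45e+03 torr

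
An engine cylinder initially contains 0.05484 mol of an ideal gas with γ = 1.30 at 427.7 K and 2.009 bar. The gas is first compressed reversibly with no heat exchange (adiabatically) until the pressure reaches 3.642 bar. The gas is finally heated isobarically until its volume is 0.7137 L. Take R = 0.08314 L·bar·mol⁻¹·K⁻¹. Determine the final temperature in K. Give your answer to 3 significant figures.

From PV = nRT: V₁ = nRT₁/P₁ = 0.9707 L.
Adiabatic (γ = 1.30), T V^(γ−1) and P V^γ constant: T₂ = T₁·(P₂/P₁)^((γ−1)/γ) = 490.6 K; V₂ = V₁·(P₁/P₂)^(1/γ) = 0.6142 L.
Isobaric, so V/T is constant: P₃ = P₂; T₃ = T₂·(V₃/V₂) = 570.1 K.

T₃ ≈ 570 K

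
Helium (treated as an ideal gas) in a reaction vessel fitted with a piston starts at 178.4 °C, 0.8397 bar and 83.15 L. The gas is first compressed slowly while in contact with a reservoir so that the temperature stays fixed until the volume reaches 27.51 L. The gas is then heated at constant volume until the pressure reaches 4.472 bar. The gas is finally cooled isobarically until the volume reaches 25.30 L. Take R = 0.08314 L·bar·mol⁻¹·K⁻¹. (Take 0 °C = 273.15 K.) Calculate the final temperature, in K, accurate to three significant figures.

T₄ ≈ 732 K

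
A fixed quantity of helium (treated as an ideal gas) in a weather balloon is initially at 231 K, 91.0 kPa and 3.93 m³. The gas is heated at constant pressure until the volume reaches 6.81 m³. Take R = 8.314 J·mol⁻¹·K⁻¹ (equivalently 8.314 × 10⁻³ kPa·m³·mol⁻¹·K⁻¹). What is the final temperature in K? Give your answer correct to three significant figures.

P constant ⇒ V ∝ T: P₂ = P₁; T₂ = T₁·(V₂/V₁) = 400.3 K.

T₂ ≈ 400 K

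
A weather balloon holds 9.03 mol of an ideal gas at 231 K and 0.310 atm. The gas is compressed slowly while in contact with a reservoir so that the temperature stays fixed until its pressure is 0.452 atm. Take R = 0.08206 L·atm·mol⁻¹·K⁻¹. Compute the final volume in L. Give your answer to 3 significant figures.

From PV = nRT: V₁ = nRT₁/P₁ = 552.2 L.
T constant ⇒ Boyle's law P V = const: T₂ = T₁; V₂ = V₁·(P₁/P₂) = 378.7 L.

V₂ ≈ 379 L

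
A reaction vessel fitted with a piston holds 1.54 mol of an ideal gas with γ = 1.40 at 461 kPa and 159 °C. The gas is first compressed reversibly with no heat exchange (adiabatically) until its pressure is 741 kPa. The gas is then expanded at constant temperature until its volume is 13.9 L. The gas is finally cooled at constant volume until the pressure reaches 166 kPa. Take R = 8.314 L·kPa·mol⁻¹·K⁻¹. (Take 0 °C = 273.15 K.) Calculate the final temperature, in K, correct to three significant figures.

Convert: T₁ = 432.1 K.
From PV = nRT: V₁ = nRT₁/P₁ = 12.00 L.
Adiabatic (γ = 1.40), T V^(γ−1) and P V^γ constant: T₂ = T₁·(P₂/P₁)^((γ−1)/γ) = 494.9 K; V₂ = V₁·(P₁/P₂)^(1/γ) = 8.551 L.
Isothermal, so P V is constant: T₃ = T₂; P₃ = P₂·(V₂/V₃) = 455.9 kPa.
Isochoric, so P/T is constant: V₄ = V₃; T₄ = T₃·(P₄/P₃) = 180.2 K.

T₄ ≈ 180 K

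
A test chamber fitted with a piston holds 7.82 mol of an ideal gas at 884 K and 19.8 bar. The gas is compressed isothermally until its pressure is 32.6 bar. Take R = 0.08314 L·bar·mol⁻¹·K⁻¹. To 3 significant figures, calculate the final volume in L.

From PV = nRT: V₁ = nRT₁/P₁ = 29.03 L.
Isothermal, so P V is constant: T₂ = T₁; V₂ = V₁·(P₁/P₂) = 17.63 L.

V₂ ≈ 17.6 L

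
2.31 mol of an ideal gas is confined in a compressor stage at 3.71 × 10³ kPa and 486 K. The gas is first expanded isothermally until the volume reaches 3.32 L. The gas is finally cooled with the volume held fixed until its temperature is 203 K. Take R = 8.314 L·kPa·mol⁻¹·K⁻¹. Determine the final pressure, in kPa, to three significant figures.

P₃ ≈ 1.17e+03 kPa

From PV = nRT: V₁ = nRT₁/P₁ = 2.516 L.
T constant ⇒ Boyle's law P V = const: T₂ = T₁; P₂ = P₁·(V₁/V₂) = 2811 kPa.
Isochoric, so P/T is constant: V₃ = V₂; P₃ = P₂·(T₃/T₂) = 1174 kPa.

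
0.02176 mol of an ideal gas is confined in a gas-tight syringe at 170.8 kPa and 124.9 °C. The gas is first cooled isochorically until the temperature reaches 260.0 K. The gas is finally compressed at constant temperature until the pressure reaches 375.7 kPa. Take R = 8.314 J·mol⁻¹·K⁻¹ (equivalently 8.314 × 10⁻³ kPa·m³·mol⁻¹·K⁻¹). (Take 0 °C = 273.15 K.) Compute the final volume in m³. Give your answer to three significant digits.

V₃ ≈ 0.000125 m³

Convert: T₁ = 398.0 K.
From PV = nRT: V₁ = nRT₁/P₁ = 0.0004216 m³.
Isochoric, so P/T is constant: V₂ = V₁; P₂ = P₁·(T₂/T₁) = 111.6 kPa.
T constant ⇒ Boyle's law P V = const: T₃ = T₂; V₃ = V₂·(P₂/P₃) = 0.0001252 m³.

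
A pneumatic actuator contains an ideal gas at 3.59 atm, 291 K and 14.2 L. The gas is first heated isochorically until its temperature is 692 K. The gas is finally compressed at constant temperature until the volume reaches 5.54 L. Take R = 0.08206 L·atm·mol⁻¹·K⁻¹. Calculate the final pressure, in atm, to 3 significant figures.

V constant ⇒ P ∝ T: V₂ = V₁; P₂ = P₁·(T₂/T₁) = 8.537 atm.
T constant ⇒ Boyle's law P V = const: T₃ = T₂; P₃ = P₂·(V₂/V₃) = 21.88 atm.

P₃ ≈ 21.9 atm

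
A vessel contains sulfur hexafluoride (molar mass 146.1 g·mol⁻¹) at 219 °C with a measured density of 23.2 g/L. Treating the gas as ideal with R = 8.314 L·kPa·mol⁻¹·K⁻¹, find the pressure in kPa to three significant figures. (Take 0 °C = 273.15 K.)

P ≈ 650 kPa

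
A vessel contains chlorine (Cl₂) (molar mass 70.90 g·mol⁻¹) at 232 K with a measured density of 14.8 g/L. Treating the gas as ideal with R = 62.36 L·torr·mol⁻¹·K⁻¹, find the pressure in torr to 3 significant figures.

ρ = PM/(RT) ⇒ P = ρRT/M = (14.8 × 62.36 × 232.0) / 70.90

P ≈ 3.02e+03 torr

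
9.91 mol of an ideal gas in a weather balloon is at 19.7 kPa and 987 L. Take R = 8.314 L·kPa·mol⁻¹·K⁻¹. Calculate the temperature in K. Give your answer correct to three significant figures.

PV = nRT ⇒ T = PV/(nR) = (19.7 × 987) / (9.91 × 8.314)

T ≈ 236 K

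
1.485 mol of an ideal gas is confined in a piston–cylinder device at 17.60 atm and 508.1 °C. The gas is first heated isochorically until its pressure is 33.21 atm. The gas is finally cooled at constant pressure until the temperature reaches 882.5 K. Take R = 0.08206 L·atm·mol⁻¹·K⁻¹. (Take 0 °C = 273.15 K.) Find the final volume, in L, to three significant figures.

V₃ ≈ 3.24 L

Convert: T₁ = 781.2 K.
From PV = nRT: V₁ = nRT₁/P₁ = 5.409 L.
Isochoric, so P/T is constant: V₂ = V₁; T₂ = T₁·(P₂/P₁) = 1474 K.
P constant ⇒ V ∝ T: P₃ = P₂; V₃ = V₂·(T₃/T₂) = 3.238 L.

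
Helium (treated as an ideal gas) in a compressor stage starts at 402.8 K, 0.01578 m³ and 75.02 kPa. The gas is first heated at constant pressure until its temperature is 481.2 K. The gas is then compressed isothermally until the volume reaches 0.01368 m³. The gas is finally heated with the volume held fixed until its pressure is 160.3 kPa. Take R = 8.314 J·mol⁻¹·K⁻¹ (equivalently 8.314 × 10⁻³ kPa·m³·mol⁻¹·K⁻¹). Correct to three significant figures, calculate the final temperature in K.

T₄ ≈ 746 K

Isobaric, so V/T is constant: P₂ = P₁; V₂ = V₁·(T₂/T₁) = 0.01885 m³.
T constant ⇒ Boyle's law P V = const: T₃ = T₂; P₃ = P₂·(V₂/V₃) = 103.4 kPa.
V constant ⇒ P ∝ T: V₄ = V₃; T₄ = T₃·(P₄/P₃) = 746.1 K.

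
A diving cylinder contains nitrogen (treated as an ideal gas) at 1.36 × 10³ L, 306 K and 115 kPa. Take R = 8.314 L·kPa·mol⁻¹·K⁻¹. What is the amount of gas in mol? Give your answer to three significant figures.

n ≈ 61.5 mol

PV = nRT ⇒ n = PV/(RT) = (115 × 1.36e+03) / (8.314 × 306)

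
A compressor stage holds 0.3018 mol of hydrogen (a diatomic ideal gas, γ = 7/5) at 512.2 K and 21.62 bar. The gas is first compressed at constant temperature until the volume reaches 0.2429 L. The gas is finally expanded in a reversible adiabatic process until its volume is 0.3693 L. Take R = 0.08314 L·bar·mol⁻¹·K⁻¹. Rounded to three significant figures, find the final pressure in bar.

P₃ ≈ 29.4 bar

From PV = nRT: V₁ = nRT₁/P₁ = 0.5944 L.
T constant ⇒ Boyle's law P V = const: T₂ = T₁; P₂ = P₁·(V₁/V₂) = 52.91 bar.
Reversible adiabatic, γ = 7/5: T₃ = T₂·(V₂/V₃)^(γ−1) = 433.2 K; P₃ = P₂·(V₂/V₃)^γ = 29.43 bar.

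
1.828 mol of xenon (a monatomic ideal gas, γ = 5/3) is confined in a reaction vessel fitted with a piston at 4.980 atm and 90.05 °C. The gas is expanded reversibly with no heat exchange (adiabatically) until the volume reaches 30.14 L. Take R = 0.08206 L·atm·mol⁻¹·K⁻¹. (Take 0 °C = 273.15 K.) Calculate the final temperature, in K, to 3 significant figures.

T₂ ≈ 185 K

Convert: T₁ = 363.2 K.
From PV = nRT: V₁ = nRT₁/P₁ = 10.94 L.
Adiabatic (γ = 5/3), T V^(γ−1) and P V^γ constant: T₂ = T₁·(V₁/V₂)^(γ−1) = 184.8 K; P₂ = P₁·(V₁/V₂)^γ = 0.9198 atm.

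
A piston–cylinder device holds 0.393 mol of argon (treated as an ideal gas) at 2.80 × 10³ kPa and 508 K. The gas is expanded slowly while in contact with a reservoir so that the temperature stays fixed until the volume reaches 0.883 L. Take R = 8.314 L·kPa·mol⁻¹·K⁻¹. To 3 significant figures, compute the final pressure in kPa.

From PV = nRT: V₁ = nRT₁/P₁ = 0.5928 L.
T constant ⇒ Boyle's law P V = const: T₂ = T₁; P₂ = P₁·(V₁/V₂) = 1880 kPa.

P₂ ≈ 1.88e+03 kPa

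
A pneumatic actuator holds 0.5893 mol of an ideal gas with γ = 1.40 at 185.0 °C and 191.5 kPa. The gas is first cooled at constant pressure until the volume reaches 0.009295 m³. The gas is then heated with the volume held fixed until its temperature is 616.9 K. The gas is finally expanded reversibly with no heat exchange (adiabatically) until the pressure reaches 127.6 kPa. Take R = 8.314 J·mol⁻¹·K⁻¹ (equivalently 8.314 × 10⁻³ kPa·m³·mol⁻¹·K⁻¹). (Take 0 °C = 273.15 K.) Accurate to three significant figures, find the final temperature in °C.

T₄ ≈ 199 °C

Convert: T₁ = 458.1 K.
From PV = nRT: V₁ = nRT₁/P₁ = 0.01172 m³.
Isobaric, so V/T is constant: P₂ = P₁; T₂ = T₁·(V₂/V₁) = 363.3 K.
Isochoric, so P/T is constant: V₃ = V₂; P₃ = P₂·(T₃/T₂) = 325.2 kPa.
Adiabatic (γ = 1.40), T V^(γ−1) and P V^γ constant: T₄ = T₃·(P₄/P₃)^((γ−1)/γ) = 472.2 K; V₄ = V₃·(P₃/P₄)^(1/γ) = 0.01813 m³.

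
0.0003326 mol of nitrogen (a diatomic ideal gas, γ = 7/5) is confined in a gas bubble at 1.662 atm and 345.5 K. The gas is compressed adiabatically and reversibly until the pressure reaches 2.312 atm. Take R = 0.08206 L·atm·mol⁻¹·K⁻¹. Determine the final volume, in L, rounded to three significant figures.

V₂ ≈ 0.00448 L

From PV = nRT: V₁ = nRT₁/P₁ = 0.005674 L.
Adiabatic (γ = 7/5), T V^(γ−1) and P V^γ constant: T₂ = T₁·(P₂/P₁)^((γ−1)/γ) = 379.7 K; V₂ = V₁·(P₁/P₂)^(1/γ) = 0.004482 L.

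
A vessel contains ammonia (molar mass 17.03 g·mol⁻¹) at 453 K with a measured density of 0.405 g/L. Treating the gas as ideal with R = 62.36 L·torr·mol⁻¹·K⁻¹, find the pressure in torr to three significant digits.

ρ = PM/(RT) ⇒ P = ρRT/M = (0.405 × 62.36 × 453.0) / 17.03

P ≈ 672 torr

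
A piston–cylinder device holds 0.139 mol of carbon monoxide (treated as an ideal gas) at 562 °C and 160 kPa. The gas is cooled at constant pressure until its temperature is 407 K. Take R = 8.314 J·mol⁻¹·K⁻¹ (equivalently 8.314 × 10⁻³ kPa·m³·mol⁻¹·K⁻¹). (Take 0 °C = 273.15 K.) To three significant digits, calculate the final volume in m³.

Convert: T₁ = 835.1 K.
From PV = nRT: V₁ = nRT₁/P₁ = 0.006032 m³.
Isobaric, so V/T is constant: P₂ = P₁; V₂ = V₁·(T₂/T₁) = 0.002940 m³.

V₂ ≈ 0.00294 m³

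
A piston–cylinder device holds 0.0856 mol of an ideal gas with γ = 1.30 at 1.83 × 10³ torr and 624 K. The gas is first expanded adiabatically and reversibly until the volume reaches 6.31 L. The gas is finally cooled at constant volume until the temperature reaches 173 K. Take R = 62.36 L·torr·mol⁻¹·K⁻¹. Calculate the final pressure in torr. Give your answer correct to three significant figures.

From PV = nRT: V₁ = nRT₁/P₁ = 1.820 L.
Reversible adiabatic, γ = 1.30: T₂ = T₁·(V₁/V₂)^(γ−1) = 429.7 K; P₂ = P₁·(V₁/V₂)^γ = 363.5 torr.
V constant ⇒ P ∝ T: V₃ = V₂; P₃ = P₂·(T₃/T₂) = 146.4 torr.

P₃ ≈ 146 torr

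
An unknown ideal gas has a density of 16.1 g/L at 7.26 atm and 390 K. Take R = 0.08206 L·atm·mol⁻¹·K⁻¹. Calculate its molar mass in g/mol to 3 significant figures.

ρ = PM/(RT) ⇒ M = ρRT/P = (16.1 × 0.08206 × 390.0) / 7.26

M ≈ 71.0 g/mol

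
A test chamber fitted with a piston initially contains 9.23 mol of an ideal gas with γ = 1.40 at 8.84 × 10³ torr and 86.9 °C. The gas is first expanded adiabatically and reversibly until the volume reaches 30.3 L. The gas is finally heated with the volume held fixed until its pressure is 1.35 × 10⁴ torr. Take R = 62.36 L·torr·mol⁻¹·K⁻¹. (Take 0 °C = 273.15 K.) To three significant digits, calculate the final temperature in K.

Convert: T₁ = 360.0 K.
From PV = nRT: V₁ = nRT₁/P₁ = 23.44 L.
Reversible adiabatic, γ = 1.40: T₂ = T₁·(V₁/V₂)^(γ−1) = 324.9 K; P₂ = P₁·(V₁/V₂)^γ = 6172 torr.
V constant ⇒ P ∝ T: V₃ = V₂; T₃ = T₂·(P₃/P₂) = 710.7 K.

T₃ ≈ 711 K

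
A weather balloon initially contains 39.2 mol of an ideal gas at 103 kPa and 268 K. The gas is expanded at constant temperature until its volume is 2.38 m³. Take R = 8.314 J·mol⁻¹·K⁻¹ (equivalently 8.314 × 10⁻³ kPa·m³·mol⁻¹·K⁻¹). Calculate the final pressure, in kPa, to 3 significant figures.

From PV = nRT: V₁ = nRT₁/P₁ = 0.8480 m³.
Isothermal, so P V is constant: T₂ = T₁; P₂ = P₁·(V₁/V₂) = 36.70 kPa.

P₂ ≈ 36.7 kPa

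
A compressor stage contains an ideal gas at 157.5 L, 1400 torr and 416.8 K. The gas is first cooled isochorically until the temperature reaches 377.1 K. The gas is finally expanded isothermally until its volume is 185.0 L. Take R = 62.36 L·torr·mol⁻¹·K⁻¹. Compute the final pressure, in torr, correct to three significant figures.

Isochoric, so P/T is constant: V₂ = V₁; P₂ = P₁·(T₂/T₁) = 1267 torr.
Isothermal, so P V is constant: T₃ = T₂; P₃ = P₂·(V₂/V₃) = 1078 torr.

P₃ ≈ 1.08e+03 torr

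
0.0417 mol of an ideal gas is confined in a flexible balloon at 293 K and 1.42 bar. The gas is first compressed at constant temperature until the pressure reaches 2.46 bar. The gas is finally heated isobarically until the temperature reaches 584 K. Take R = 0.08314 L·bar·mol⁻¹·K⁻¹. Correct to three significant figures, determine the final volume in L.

V₃ ≈ 0.823 L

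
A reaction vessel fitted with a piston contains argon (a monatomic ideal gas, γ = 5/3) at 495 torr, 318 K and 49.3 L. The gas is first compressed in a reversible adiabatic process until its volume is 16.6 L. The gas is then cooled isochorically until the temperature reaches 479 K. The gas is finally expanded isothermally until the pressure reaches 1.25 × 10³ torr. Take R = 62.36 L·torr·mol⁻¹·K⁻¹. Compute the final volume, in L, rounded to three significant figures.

Adiabatic (γ = 5/3), T V^(γ−1) and P V^γ constant: T₂ = T₁·(V₁/V₂)^(γ−1) = 657.0 K; P₂ = P₁·(V₁/V₂)^γ = 3037 torr.
V constant ⇒ P ∝ T: V₃ = V₂; P₃ = P₂·(T₃/T₂) = 2214 torr.
Isothermal, so P V is constant: T₄ = T₃; V₄ = V₃·(P₃/P₄) = 29.41 L.

V₄ ≈ 29.4 L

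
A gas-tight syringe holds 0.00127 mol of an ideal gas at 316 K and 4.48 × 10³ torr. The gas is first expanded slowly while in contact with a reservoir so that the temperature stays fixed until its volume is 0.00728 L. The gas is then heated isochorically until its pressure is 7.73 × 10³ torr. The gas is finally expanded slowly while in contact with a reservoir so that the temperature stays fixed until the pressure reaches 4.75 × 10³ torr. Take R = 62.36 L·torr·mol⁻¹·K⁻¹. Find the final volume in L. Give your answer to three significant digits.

V₄ ≈ 0.0118 L

From PV = nRT: V₁ = nRT₁/P₁ = 0.005586 L.
T constant ⇒ Boyle's law P V = const: T₂ = T₁; P₂ = P₁·(V₁/V₂) = 3438 torr.
Isochoric, so P/T is constant: V₃ = V₂; T₃ = T₂·(P₃/P₂) = 710.6 K.
Isothermal, so P V is constant: T₄ = T₃; V₄ = V₃·(P₃/P₄) = 0.01185 L.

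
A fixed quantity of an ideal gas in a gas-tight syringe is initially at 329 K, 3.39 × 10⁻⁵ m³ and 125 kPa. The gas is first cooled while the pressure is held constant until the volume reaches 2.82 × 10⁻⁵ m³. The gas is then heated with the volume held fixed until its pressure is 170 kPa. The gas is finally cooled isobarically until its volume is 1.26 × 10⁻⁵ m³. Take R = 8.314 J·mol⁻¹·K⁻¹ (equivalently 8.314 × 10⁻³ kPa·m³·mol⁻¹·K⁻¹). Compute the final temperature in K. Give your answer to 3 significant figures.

P constant ⇒ V ∝ T: P₂ = P₁; T₂ = T₁·(V₂/V₁) = 273.7 K.
V constant ⇒ P ∝ T: V₃ = V₂; T₃ = T₂·(P₃/P₂) = 372.2 K.
P constant ⇒ V ∝ T: P₄ = P₃; T₄ = T₃·(V₄/V₃) = 166.3 K.

T₄ ≈ 166 K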